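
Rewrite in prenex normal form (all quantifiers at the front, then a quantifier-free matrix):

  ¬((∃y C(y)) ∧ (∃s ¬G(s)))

∀y ∀s (¬C(y) ∨ G(s))

Drive negations inward (¬∀x A ≡ ∃x ¬A, ¬∃x A ≡ ∀x ¬A, De Morgan for ∧/∨):
  (∀y ¬C(y)) ∨ (∀s G(s))
All bound variables are already distinct, so no renaming is needed.
Extract every quantifier outward, since the variables are now distinct and don't occur free across branches:
  ∀y ∀s (¬C(y) ∨ G(s))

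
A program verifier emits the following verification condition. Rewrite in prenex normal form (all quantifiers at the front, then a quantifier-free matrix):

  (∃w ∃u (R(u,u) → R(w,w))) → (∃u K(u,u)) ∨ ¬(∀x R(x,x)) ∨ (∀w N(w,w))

∀w ∀u ∃x1 ∃x ∀y1 (R(u,u) ∧ ¬R(w,w) ∨ K(x1,x1) ∨ ¬R(x,x) ∨ N(y1,y1))

First replace A → B with ¬A ∨ B.
  ¬(∃w ∃u (¬R(u,u) ∨ R(w,w))) ∨ (∃u K(u,u)) ∨ ¬(∀x R(x,x)) ∨ (∀w N(w,w))
Move each ¬ inward, flipping quantifiers it crosses:
  (∀w ∀u (R(u,u) ∧ ¬R(w,w))) ∨ (∃u K(u,u)) ∨ (∃x ¬R(x,x)) ∨ (∀w N(w,w))
Give each quantifier a distinct variable: u↦x1, w↦y1.
  (∀w ∀u (R(u,u) ∧ ¬R(w,w))) ∨ (∃x1 K(x1,x1)) ∨ (∃x ¬R(x,x)) ∨ (∀y1 N(y1,y1))
Finally move all quantifiers to the prefix:
  ∀w ∀u ∃x1 ∃x ∀y1 (R(u,u) ∧ ¬R(w,w) ∨ K(x1,x1) ∨ ¬R(x,x) ∨ N(y1,y1))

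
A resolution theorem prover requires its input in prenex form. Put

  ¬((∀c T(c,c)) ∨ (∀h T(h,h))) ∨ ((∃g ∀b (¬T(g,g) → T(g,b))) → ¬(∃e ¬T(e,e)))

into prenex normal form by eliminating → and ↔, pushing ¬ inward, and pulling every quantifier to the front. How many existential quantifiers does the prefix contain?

3

Eliminate → and ↔ using ¬ and ∨.
  ¬((∀c T(c,c)) ∨ (∀h T(h,h))) ∨ ¬(∃g ∀b (¬¬T(g,g) ∨ T(g,b))) ∨ ¬(∃e ¬T(e,e))
Move each ¬ inward, flipping quantifiers it crosses:
  (∃c ¬T(c,c)) ∧ (∃h ¬T(h,h)) ∨ (∀g ∃b (¬T(g,g) ∧ ¬T(g,b))) ∨ (∀e T(e,e))
All bound variables are already distinct, so no renaming is needed.
Finally move all quantifiers to the prefix:
  ∃c ∃h ∀g ∃b ∀e (¬T(c,c) ∧ ¬T(h,h) ∨ ¬T(g,g) ∧ ¬T(g,b) ∨ T(e,e))
The prefix is ∃c ∃h ∀g ∃b ∀e: 2 universal, 3 existential.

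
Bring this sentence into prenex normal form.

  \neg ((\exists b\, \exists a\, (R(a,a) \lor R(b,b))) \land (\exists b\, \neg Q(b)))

Drive negations inward (¬∀x A ≡ ∃x ¬A, ¬∃x A ≡ ∀x ¬A, De Morgan for ∧/∨):
  (\forall b\, \forall a\, (\neg R(a,a) \land \neg R(b,b))) \lor (\forall b\, Q(b))
Rename bound variables to avoid capture: b↦w1.
  (\forall b\, \forall a\, (\neg R(a,a) \land \neg R(b,b))) \lor (\forall w1\, Q(w1))
Finally move all quantifiers to the prefix:
  \forall b\, \forall a\, \forall w1\, (\neg R(a,a) \land \neg R(b,b) \lor Q(w1))

\forall b\, \forall a\, \forall w1\, (\neg R(a,a) \land \neg R(b,b) \lor Q(w1))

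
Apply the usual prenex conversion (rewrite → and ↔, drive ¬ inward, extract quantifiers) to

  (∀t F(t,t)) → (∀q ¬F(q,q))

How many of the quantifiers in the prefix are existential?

1

Rewrite implications/biconditionals: A → B as ¬A ∨ B.
  ¬(∀t F(t,t)) ∨ (∀q ¬F(q,q))
Move each ¬ inward, flipping quantifiers it crosses:
  (∃t ¬F(t,t)) ∨ (∀q ¬F(q,q))
All bound variables are already distinct, so no renaming is needed.
Extract every quantifier outward, since the variables are now distinct and don't occur free across branches:
  ∃t ∀q (¬F(t,t) ∨ ¬F(q,q))
The prefix is ∃t ∀q: 1 universal, 1 existential.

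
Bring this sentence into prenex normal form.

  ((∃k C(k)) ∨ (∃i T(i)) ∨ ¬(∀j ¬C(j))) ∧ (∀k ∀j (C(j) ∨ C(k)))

Move each ¬ inward, flipping quantifiers it crosses:
  ((∃k C(k)) ∨ (∃i T(i)) ∨ (∃j C(j))) ∧ (∀k ∀j (C(j) ∨ C(k)))
Standardize variables apart so no two quantifiers bind the same name: k↦r, j↦a.
  ((∃k C(k)) ∨ (∃i T(i)) ∨ (∃j C(j))) ∧ (∀r ∀a (C(a) ∨ C(r)))
Pull the quantifiers to the front (each side's bound variable is not free in the other side):
  ∃k ∃i ∃j ∀r ∀a ((C(k) ∨ T(i) ∨ C(j)) ∧ (C(a) ∨ C(r)))

∃k ∃i ∃j ∀r ∀a ((C(k) ∨ T(i) ∨ C(j)) ∧ (C(a) ∨ C(r)))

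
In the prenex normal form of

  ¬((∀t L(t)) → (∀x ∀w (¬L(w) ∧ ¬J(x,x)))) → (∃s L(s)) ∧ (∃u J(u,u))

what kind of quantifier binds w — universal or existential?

universal

First replace A → B with ¬A ∨ B.
  ¬¬(¬(∀t L(t)) ∨ (∀x ∀w (¬L(w) ∧ ¬J(x,x)))) ∨ (∃s L(s)) ∧ (∃u J(u,u))
Move each ¬ inward, flipping quantifiers it crosses:
  (∃t ¬L(t)) ∨ (∀x ∀w (¬L(w) ∧ ¬J(x,x))) ∨ (∃s L(s)) ∧ (∃u J(u,u))
All bound variables are already distinct, so no renaming is needed.
Finally move all quantifiers to the prefix:
  ∃t ∀x ∀w ∃s ∃u (¬L(t) ∨ ¬L(w) ∧ ¬J(x,x) ∨ L(s) ∧ J(u,u))
The quantifier ∀w sits under an even number of negations (counting the antecedent side of each →), so it remains universal.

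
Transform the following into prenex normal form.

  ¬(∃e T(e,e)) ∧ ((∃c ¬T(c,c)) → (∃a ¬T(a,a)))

∀e ∀c ∃a (¬T(e,e) ∧ (T(c,c) ∨ ¬T(a,a)))

Rewrite implications/biconditionals: A → B as ¬A ∨ B.
  ¬(∃e T(e,e)) ∧ (¬(∃c ¬T(c,c)) ∨ (∃a ¬T(a,a)))
Move each ¬ inward, flipping quantifiers it crosses:
  (∀e ¬T(e,e)) ∧ ((∀c T(c,c)) ∨ (∃a ¬T(a,a)))
Finally move all quantifiers to the prefix:
  ∀e ∀c ∃a (¬T(e,e) ∧ (T(c,c) ∨ ¬T(a,a)))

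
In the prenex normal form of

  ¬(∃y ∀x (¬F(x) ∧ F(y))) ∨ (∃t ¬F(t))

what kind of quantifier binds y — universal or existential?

universal

Push ¬ through the quantifiers and connectives to reach negation normal form:
  (∀y ∃x (F(x) ∨ ¬F(y))) ∨ (∃t ¬F(t))
Finally move all quantifiers to the prefix:
  ∀y ∃x ∃t (F(x) ∨ ¬F(y) ∨ ¬F(t))
The quantifier ∃y sits under an odd number of negations, so it flips to ∀y.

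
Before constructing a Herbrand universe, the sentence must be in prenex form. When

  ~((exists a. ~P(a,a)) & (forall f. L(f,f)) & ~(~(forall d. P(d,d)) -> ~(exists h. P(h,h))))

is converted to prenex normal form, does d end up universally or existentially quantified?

universal

Eliminate → and ↔ using ¬ and ∨.
  ~((exists a. ~P(a,a)) & (forall f. L(f,f)) & ~(~~(forall d. P(d,d)) | ~(exists h. P(h,h))))
Move each ¬ inward, flipping quantifiers it crosses:
  (forall a. P(a,a)) | (exists f. ~L(f,f)) | (forall d. P(d,d)) | (forall h. ~P(h,h))
Extract every quantifier outward, since the variables are now distinct and don't occur free across branches:
  forall a. exists f. forall d. forall h. (P(a,a) | ~L(f,f) | P(d,d) | ~P(h,h))
The quantifier forall d sits under an even number of negations (counting the antecedent side of each →), so it remains universal.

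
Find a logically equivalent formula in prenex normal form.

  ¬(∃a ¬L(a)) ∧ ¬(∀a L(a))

Move each ¬ inward, flipping quantifiers it crosses:
  (∀a L(a)) ∧ (∃a ¬L(a))
Rename bound variables to avoid capture: a↦q.
  (∀a L(a)) ∧ (∃q ¬L(q))
Extract every quantifier outward, since the variables are now distinct and don't occur free across branches:
  ∀a ∃q (L(a) ∧ ¬L(q))

∀a ∃q (L(a) ∧ ¬L(q))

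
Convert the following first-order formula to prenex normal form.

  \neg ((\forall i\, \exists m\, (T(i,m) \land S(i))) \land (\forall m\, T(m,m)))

\exists i\, \forall m\, \exists q\, (\neg T(i,m) \lor \neg S(i) \lor \neg T(q,q))

Drive negations inward (¬∀x A ≡ ∃x ¬A, ¬∃x A ≡ ∀x ¬A, De Morgan for ∧/∨):
  (\exists i\, \forall m\, (\neg T(i,m) \lor \neg S(i))) \lor (\exists m\, \neg T(m,m))
Give each quantifier a distinct variable: m↦q.
  (\exists i\, \forall m\, (\neg T(i,m) \lor \neg S(i))) \lor (\exists q\, \neg T(q,q))
Pull the quantifiers to the front (each side's bound variable is not free in the other side):
  \exists i\, \forall m\, \exists q\, (\neg T(i,m) \lor \neg S(i) \lor \neg T(q,q))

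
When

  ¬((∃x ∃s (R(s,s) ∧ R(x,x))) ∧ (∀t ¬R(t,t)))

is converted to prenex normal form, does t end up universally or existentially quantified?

Drive negations inward (¬∀x A ≡ ∃x ¬A, ¬∃x A ≡ ∀x ¬A, De Morgan for ∧/∨):
  (∀x ∀s (¬R(s,s) ∨ ¬R(x,x))) ∨ (∃t R(t,t))
Finally move all quantifiers to the prefix:
  ∀x ∀s ∃t (¬R(s,s) ∨ ¬R(x,x) ∨ R(t,t))
The quantifier ∀t sits under an odd number of negations, so it flips to ∃t.

existential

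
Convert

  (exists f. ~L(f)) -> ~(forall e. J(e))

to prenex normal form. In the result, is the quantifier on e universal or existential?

First replace A → B with ¬A ∨ B.
  ~(exists f. ~L(f)) | ~(forall e. J(e))
Push ¬ through the quantifiers and connectives to reach negation normal form:
  (forall f. L(f)) | (exists e. ~J(e))
Finally move all quantifiers to the prefix:
  forall f. exists e. (L(f) | ~J(e))
The quantifier forall e sits under an odd number of negations (counting the antecedent side of each →), so it flips to exists e.

existential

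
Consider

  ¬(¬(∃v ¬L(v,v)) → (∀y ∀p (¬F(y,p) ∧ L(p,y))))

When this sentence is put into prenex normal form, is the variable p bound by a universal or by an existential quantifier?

Rewrite implications/biconditionals: A → B as ¬A ∨ B.
  ¬(¬¬(∃v ¬L(v,v)) ∨ (∀y ∀p (¬F(y,p) ∧ L(p,y))))
Push ¬ through the quantifiers and connectives to reach negation normal form:
  (∀v L(v,v)) ∧ (∃y ∃p (F(y,p) ∨ ¬L(p,y)))
All bound variables are already distinct, so no renaming is needed.
Extract every quantifier outward, since the variables are now distinct and don't occur free across branches:
  ∀v ∃y ∃p (L(v,v) ∧ (F(y,p) ∨ ¬L(p,y)))
The quantifier ∀p sits under an odd number of negations (counting the antecedent side of each →), so it flips to ∃p.

existential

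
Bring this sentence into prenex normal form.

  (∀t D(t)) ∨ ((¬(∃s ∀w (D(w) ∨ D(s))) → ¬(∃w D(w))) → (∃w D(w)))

∀t ∀s ∃w ∃p ∃z (D(t) ∨ ¬D(w) ∧ ¬D(s) ∧ D(p) ∨ D(z))

Eliminate → and ↔ using ¬ and ∨.
  (∀t D(t)) ∨ ¬(¬¬(∃s ∀w (D(w) ∨ D(s))) ∨ ¬(∃w D(w))) ∨ (∃w D(w))
Push ¬ through the quantifiers and connectives to reach negation normal form:
  (∀t D(t)) ∨ (∀s ∃w (¬D(w) ∧ ¬D(s))) ∧ (∃w D(w)) ∨ (∃w D(w))
Give each quantifier a distinct variable: w↦p, w↦z.
  (∀t D(t)) ∨ (∀s ∃w (¬D(w) ∧ ¬D(s))) ∧ (∃p D(p)) ∨ (∃z D(z))
Pull the quantifiers to the front (each side's bound variable is not free in the other side):
  ∀t ∀s ∃w ∃p ∃z (D(t) ∨ ¬D(w) ∧ ¬D(s) ∧ D(p) ∨ D(z))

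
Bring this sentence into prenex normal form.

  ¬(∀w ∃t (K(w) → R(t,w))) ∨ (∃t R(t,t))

First replace A → B with ¬A ∨ B.
  ¬(∀w ∃t (¬K(w) ∨ R(t,w))) ∨ (∃t R(t,t))
Drive negations inward (¬∀x A ≡ ∃x ¬A, ¬∃x A ≡ ∀x ¬A, De Morgan for ∧/∨):
  (∃w ∀t (K(w) ∧ ¬R(t,w))) ∨ (∃t R(t,t))
Standardize variables apart so no two quantifiers bind the same name: t↦v.
  (∃w ∀t (K(w) ∧ ¬R(t,w))) ∨ (∃v R(v,v))
Extract every quantifier outward, since the variables are now distinct and don't occur free across branches:
  ∃w ∀t ∃v (K(w) ∧ ¬R(t,w) ∨ R(v,v))

∃w ∀t ∃v (K(w) ∧ ¬R(t,w) ∨ R(v,v))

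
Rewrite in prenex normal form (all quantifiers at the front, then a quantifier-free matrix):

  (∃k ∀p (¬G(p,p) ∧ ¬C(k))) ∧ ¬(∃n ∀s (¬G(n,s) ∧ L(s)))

∃k ∀p ∀n ∃s (¬G(p,p) ∧ ¬C(k) ∧ (G(n,s) ∨ ¬L(s)))

Drive negations inward (¬∀x A ≡ ∃x ¬A, ¬∃x A ≡ ∀x ¬A, De Morgan for ∧/∨):
  (∃k ∀p (¬G(p,p) ∧ ¬C(k))) ∧ (∀n ∃s (G(n,s) ∨ ¬L(s)))
Extract every quantifier outward, since the variables are now distinct and don't occur free across branches:
  ∃k ∀p ∀n ∃s (¬G(p,p) ∧ ¬C(k) ∧ (G(n,s) ∨ ¬L(s)))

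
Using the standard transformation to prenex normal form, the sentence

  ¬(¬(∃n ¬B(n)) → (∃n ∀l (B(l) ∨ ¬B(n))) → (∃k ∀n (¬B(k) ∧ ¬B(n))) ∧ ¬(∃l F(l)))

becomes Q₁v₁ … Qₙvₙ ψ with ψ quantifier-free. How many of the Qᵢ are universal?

3

Eliminate → and ↔ using ¬ and ∨.
  ¬(¬¬(∃n ¬B(n)) ∨ ¬(∃n ∀l (B(l) ∨ ¬B(n))) ∨ (∃k ∀n (¬B(k) ∧ ¬B(n))) ∧ ¬(∃l F(l)))
Move each ¬ inward, flipping quantifiers it crosses:
  (∀n B(n)) ∧ (∃n ∀l (B(l) ∨ ¬B(n))) ∧ ((∀k ∃n (B(k) ∨ B(n))) ∨ (∃l F(l)))
Standardize variables apart so no two quantifiers bind the same name: n↦y, n↦p, l↦s.
  (∀n B(n)) ∧ (∃y ∀l (B(l) ∨ ¬B(y))) ∧ ((∀k ∃p (B(k) ∨ B(p))) ∨ (∃s F(s)))
Extract every quantifier outward, since the variables are now distinct and don't occur free across branches:
  ∀n ∃y ∀l ∀k ∃p ∃s (B(n) ∧ (B(l) ∨ ¬B(y)) ∧ (B(k) ∨ B(p) ∨ F(s)))
The prefix is ∀n ∃y ∀l ∀k ∃p ∃s: 3 universal, 3 existential.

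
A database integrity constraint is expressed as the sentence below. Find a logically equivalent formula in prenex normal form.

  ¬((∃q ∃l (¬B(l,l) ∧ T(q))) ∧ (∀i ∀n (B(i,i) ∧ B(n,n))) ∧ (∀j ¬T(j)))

∀q ∀l ∃i ∃n ∃j (B(l,l) ∨ ¬T(q) ∨ ¬B(i,i) ∨ ¬B(n,n) ∨ T(j))

Move each ¬ inward, flipping quantifiers it crosses:
  (∀q ∀l (B(l,l) ∨ ¬T(q))) ∨ (∃i ∃n (¬B(i,i) ∨ ¬B(n,n))) ∨ (∃j T(j))
All bound variables are already distinct, so no renaming is needed.
Finally move all quantifiers to the prefix:
  ∀q ∀l ∃i ∃n ∃j (B(l,l) ∨ ¬T(q) ∨ ¬B(i,i) ∨ ¬B(n,n) ∨ T(j))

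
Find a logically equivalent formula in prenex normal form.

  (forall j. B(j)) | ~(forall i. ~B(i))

forall j. exists i. (B(j) | B(i))

Push ¬ through the quantifiers and connectives to reach negation normal form:
  (forall j. B(j)) | (exists i. B(i))
Finally move all quantifiers to the prefix:
  forall j. exists i. (B(j) | B(i))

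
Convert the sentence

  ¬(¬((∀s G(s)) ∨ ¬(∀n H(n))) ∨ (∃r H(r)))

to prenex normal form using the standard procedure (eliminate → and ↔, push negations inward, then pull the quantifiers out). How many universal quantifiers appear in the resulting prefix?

2

Push ¬ through the quantifiers and connectives to reach negation normal form:
  ((∀s G(s)) ∨ (∃n ¬H(n))) ∧ (∀r ¬H(r))
Pull the quantifiers to the front (each side's bound variable is not free in the other side):
  ∀s ∃n ∀r ((G(s) ∨ ¬H(n)) ∧ ¬H(r))
The prefix is ∀s ∃n ∀r: 2 universal, 1 existential.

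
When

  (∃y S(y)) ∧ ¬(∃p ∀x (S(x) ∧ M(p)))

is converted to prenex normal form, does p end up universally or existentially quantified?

universal

Push ¬ through the quantifiers and connectives to reach negation normal form:
  (∃y S(y)) ∧ (∀p ∃x (¬S(x) ∨ ¬M(p)))
All bound variables are already distinct, so no renaming is needed.
Extract every quantifier outward, since the variables are now distinct and don't occur free across branches:
  ∃y ∀p ∃x (S(y) ∧ (¬S(x) ∨ ¬M(p)))
The quantifier ∃p sits under an odd number of negations, so it flips to ∀p.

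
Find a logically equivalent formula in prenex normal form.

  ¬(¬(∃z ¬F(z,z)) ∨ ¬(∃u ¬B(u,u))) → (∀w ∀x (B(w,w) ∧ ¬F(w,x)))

Eliminate → and ↔ using ¬ and ∨.
  ¬¬(¬(∃z ¬F(z,z)) ∨ ¬(∃u ¬B(u,u))) ∨ (∀w ∀x (B(w,w) ∧ ¬F(w,x)))
Drive negations inward (¬∀x A ≡ ∃x ¬A, ¬∃x A ≡ ∀x ¬A, De Morgan for ∧/∨):
  (∀z F(z,z)) ∨ (∀u B(u,u)) ∨ (∀w ∀x (B(w,w) ∧ ¬F(w,x)))
Pull the quantifiers to the front (each side's bound variable is not free in the other side):
  ∀z ∀u ∀w ∀x (F(z,z) ∨ B(u,u) ∨ B(w,w) ∧ ¬F(w,x))

∀z ∀u ∀w ∀x (F(z,z) ∨ B(u,u) ∨ B(w,w) ∧ ¬F(w,x))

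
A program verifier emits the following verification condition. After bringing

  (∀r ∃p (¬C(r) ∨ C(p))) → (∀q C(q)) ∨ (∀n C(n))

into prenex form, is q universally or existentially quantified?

First replace A → B with ¬A ∨ B.
  ¬(∀r ∃p (¬C(r) ∨ C(p))) ∨ (∀q C(q)) ∨ (∀n C(n))
Push ¬ through the quantifiers and connectives to reach negation normal form:
  (∃r ∀p (C(r) ∧ ¬C(p))) ∨ (∀q C(q)) ∨ (∀n C(n))
All bound variables are already distinct, so no renaming is needed.
Pull the quantifiers to the front (each side's bound variable is not free in the other side):
  ∃r ∀p ∀q ∀n (C(r) ∧ ¬C(p) ∨ C(q) ∨ C(n))
The quantifier ∀q sits under an even number of negations (counting the antecedent side of each →), so it remains universal.

universal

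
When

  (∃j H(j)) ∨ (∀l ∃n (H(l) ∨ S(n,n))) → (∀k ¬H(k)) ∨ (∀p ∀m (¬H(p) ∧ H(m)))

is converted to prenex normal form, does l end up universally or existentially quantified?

existential

Eliminate → and ↔ using ¬ and ∨.
  ¬((∃j H(j)) ∨ (∀l ∃n (H(l) ∨ S(n,n)))) ∨ (∀k ¬H(k)) ∨ (∀p ∀m (¬H(p) ∧ H(m)))
Push ¬ through the quantifiers and connectives to reach negation normal form:
  (∀j ¬H(j)) ∧ (∃l ∀n (¬H(l) ∧ ¬S(n,n))) ∨ (∀k ¬H(k)) ∨ (∀p ∀m (¬H(p) ∧ H(m)))
Finally move all quantifiers to the prefix:
  ∀j ∃l ∀n ∀k ∀p ∀m (¬H(j) ∧ ¬H(l) ∧ ¬S(n,n) ∨ ¬H(k) ∨ ¬H(p) ∧ H(m))
The quantifier ∀l sits under an odd number of negations (counting the antecedent side of each →), so it flips to ∃l.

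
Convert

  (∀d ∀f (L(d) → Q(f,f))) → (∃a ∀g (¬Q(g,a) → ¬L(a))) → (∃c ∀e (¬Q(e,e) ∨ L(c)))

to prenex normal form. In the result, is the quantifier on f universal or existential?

existential

Eliminate → and ↔ using ¬ and ∨.
  ¬(∀d ∀f (¬L(d) ∨ Q(f,f))) ∨ ¬(∃a ∀g (¬¬Q(g,a) ∨ ¬L(a))) ∨ (∃c ∀e (¬Q(e,e) ∨ L(c)))
Drive negations inward (¬∀x A ≡ ∃x ¬A, ¬∃x A ≡ ∀x ¬A, De Morgan for ∧/∨):
  (∃d ∃f (L(d) ∧ ¬Q(f,f))) ∨ (∀a ∃g (¬Q(g,a) ∧ L(a))) ∨ (∃c ∀e (¬Q(e,e) ∨ L(c)))
Extract every quantifier outward, since the variables are now distinct and don't occur free across branches:
  ∃d ∃f ∀a ∃g ∃c ∀e (L(d) ∧ ¬Q(f,f) ∨ ¬Q(g,a) ∧ L(a) ∨ ¬Q(e,e) ∨ L(c))
The quantifier ∀f sits under an odd number of negations (counting the antecedent side of each →), so it flips to ∃f.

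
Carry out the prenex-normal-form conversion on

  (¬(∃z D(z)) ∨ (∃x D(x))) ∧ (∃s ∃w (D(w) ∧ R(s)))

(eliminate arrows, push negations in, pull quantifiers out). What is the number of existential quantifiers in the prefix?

Push ¬ through the quantifiers and connectives to reach negation normal form:
  ((∀z ¬D(z)) ∨ (∃x D(x))) ∧ (∃s ∃w (D(w) ∧ R(s)))
All bound variables are already distinct, so no renaming is needed.
Extract every quantifier outward, since the variables are now distinct and don't occur free across branches:
  ∀z ∃x ∃s ∃w ((¬D(z) ∨ D(x)) ∧ D(w) ∧ R(s))
The prefix is ∀z ∃x ∃s ∃w: 1 universal, 3 existential.

3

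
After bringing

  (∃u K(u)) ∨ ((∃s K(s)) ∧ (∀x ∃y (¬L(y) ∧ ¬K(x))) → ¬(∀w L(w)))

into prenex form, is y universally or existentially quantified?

Eliminate → and ↔ using ¬ and ∨.
  (∃u K(u)) ∨ ¬((∃s K(s)) ∧ (∀x ∃y (¬L(y) ∧ ¬K(x)))) ∨ ¬(∀w L(w))
Move each ¬ inward, flipping quantifiers it crosses:
  (∃u K(u)) ∨ (∀s ¬K(s)) ∨ (∃x ∀y (L(y) ∨ K(x))) ∨ (∃w ¬L(w))
All bound variables are already distinct, so no renaming is needed.
Extract every quantifier outward, since the variables are now distinct and don't occur free across branches:
  ∃u ∀s ∃x ∀y ∃w (K(u) ∨ ¬K(s) ∨ L(y) ∨ K(x) ∨ ¬L(w))
The quantifier ∃y sits under an odd number of negations (counting the antecedent side of each →), so it flips to ∀y.

universal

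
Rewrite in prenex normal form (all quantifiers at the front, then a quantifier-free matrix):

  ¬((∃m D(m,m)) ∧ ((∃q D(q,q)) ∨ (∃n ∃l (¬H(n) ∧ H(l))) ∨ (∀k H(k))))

∀m ∀q ∀n ∀l ∃k (¬D(m,m) ∨ ¬D(q,q) ∧ (H(n) ∨ ¬H(l)) ∧ ¬H(k))

Drive negations inward (¬∀x A ≡ ∃x ¬A, ¬∃x A ≡ ∀x ¬A, De Morgan for ∧/∨):
  (∀m ¬D(m,m)) ∨ (∀q ¬D(q,q)) ∧ (∀n ∀l (H(n) ∨ ¬H(l))) ∧ (∃k ¬H(k))
All bound variables are already distinct, so no renaming is needed.
Finally move all quantifiers to the prefix:
  ∀m ∀q ∀n ∀l ∃k (¬D(m,m) ∨ ¬D(q,q) ∧ (H(n) ∨ ¬H(l)) ∧ ¬H(k))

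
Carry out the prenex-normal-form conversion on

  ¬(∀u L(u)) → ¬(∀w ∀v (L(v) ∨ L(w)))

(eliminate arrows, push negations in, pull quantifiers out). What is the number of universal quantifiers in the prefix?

Rewrite implications/biconditionals: A → B as ¬A ∨ B.
  ¬¬(∀u L(u)) ∨ ¬(∀w ∀v (L(v) ∨ L(w)))
Move each ¬ inward, flipping quantifiers it crosses:
  (∀u L(u)) ∨ (∃w ∃v (¬L(v) ∧ ¬L(w)))
All bound variables are already distinct, so no renaming is needed.
Extract every quantifier outward, since the variables are now distinct and don't occur free across branches:
  ∀u ∃w ∃v (L(u) ∨ ¬L(v) ∧ ¬L(w))
The prefix is ∀u ∃w ∃v: 1 universal, 2 existential.

1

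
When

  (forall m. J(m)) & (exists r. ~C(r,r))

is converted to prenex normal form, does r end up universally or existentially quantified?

existential

Finally move all quantifiers to the prefix:
  forall m. exists r. (J(m) & ~C(r,r))
The quantifier exists r sits under an even number of negations, so it remains existential.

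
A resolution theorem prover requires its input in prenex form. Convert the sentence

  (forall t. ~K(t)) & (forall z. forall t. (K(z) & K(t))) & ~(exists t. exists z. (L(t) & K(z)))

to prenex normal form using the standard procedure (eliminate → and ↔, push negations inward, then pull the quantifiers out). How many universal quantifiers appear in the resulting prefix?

5

Push ¬ through the quantifiers and connectives to reach negation normal form:
  (forall t. ~K(t)) & (forall z. forall t. (K(z) & K(t))) & (forall t. forall z. (~L(t) | ~K(z)))
Rename bound variables to avoid capture: t↦u1, t↦b, z↦s.
  (forall t. ~K(t)) & (forall z. forall u1. (K(z) & K(u1))) & (forall b. forall s. (~L(b) | ~K(s)))
Pull the quantifiers to the front (each side's bound variable is not free in the other side):
  forall t. forall z. forall u1. forall b. forall s. (~K(t) & K(z) & K(u1) & (~L(b) | ~K(s)))
The prefix is forall t forall z forall u1 forall b forall s: 5 universal, 0 existential.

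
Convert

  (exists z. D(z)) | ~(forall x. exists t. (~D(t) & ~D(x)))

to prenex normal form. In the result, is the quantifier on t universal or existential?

Drive negations inward (¬∀x A ≡ ∃x ¬A, ¬∃x A ≡ ∀x ¬A, De Morgan for ∧/∨):
  (exists z. D(z)) | (exists x. forall t. (D(t) | D(x)))
All bound variables are already distinct, so no renaming is needed.
Extract every quantifier outward, since the variables are now distinct and don't occur free across branches:
  exists z. exists x. forall t. (D(z) | D(t) | D(x))
The quantifier exists t sits under an odd number of negations, so it flips to forall t.

universal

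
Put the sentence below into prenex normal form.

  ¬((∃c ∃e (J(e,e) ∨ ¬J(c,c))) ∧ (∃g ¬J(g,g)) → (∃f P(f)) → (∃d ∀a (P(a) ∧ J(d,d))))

Eliminate → and ↔ using ¬ and ∨.
  ¬(¬((∃c ∃e (J(e,e) ∨ ¬J(c,c))) ∧ (∃g ¬J(g,g))) ∨ ¬(∃f P(f)) ∨ (∃d ∀a (P(a) ∧ J(d,d))))
Push ¬ through the quantifiers and connectives to reach negation normal form:
  (∃c ∃e (J(e,e) ∨ ¬J(c,c))) ∧ (∃g ¬J(g,g)) ∧ (∃f P(f)) ∧ (∀d ∃a (¬P(a) ∨ ¬J(d,d)))
All bound variables are already distinct, so no renaming is needed.
Finally move all quantifiers to the prefix:
  ∃c ∃e ∃g ∃f ∀d ∃a ((J(e,e) ∨ ¬J(c,c)) ∧ ¬J(g,g) ∧ P(f) ∧ (¬P(a) ∨ ¬J(d,d)))

∃c ∃e ∃g ∃f ∀d ∃a ((J(e,e) ∨ ¬J(c,c)) ∧ ¬J(g,g) ∧ P(f) ∧ (¬P(a) ∨ ¬J(d,d)))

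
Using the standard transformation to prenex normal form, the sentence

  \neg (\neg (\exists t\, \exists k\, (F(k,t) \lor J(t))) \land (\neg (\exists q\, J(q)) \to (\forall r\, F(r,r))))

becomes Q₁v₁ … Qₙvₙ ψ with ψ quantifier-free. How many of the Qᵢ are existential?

3

Eliminate → and ↔ using ¬ and ∨.
  \neg (\neg (\exists t\, \exists k\, (F(k,t) \lor J(t))) \land (\neg \neg (\exists q\, J(q)) \lor (\forall r\, F(r,r))))
Drive negations inward (¬∀x A ≡ ∃x ¬A, ¬∃x A ≡ ∀x ¬A, De Morgan for ∧/∨):
  (\exists t\, \exists k\, (F(k,t) \lor J(t))) \lor (\forall q\, \neg J(q)) \land (\exists r\, \neg F(r,r))
Extract every quantifier outward, since the variables are now distinct and don't occur free across branches:
  \exists t\, \exists k\, \forall q\, \exists r\, (F(k,t) \lor J(t) \lor \neg J(q) \land \neg F(r,r))
The prefix is \exists t \exists k \forall q \exists r: 1 universal, 3 existential.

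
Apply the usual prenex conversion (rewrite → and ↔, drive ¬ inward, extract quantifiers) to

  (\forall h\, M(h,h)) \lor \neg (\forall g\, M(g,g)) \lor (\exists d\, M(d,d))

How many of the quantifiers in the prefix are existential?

2

Push ¬ through the quantifiers and connectives to reach negation normal form:
  (\forall h\, M(h,h)) \lor (\exists g\, \neg M(g,g)) \lor (\exists d\, M(d,d))
All bound variables are already distinct, so no renaming is needed.
Pull the quantifiers to the front (each side's bound variable is not free in the other side):
  \forall h\, \exists g\, \exists d\, (M(h,h) \lor \neg M(g,g) \lor M(d,d))
The prefix is \forall h \exists g \exists d: 1 universal, 2 existential.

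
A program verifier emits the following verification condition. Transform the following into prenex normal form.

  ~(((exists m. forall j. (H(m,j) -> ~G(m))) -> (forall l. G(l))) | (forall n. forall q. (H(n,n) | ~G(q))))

First replace A → B with ¬A ∨ B.
  ~(~(exists m. forall j. (~H(m,j) | ~G(m))) | (forall l. G(l)) | (forall n. forall q. (H(n,n) | ~G(q))))
Drive negations inward (¬∀x A ≡ ∃x ¬A, ¬∃x A ≡ ∀x ¬A, De Morgan for ∧/∨):
  (exists m. forall j. (~H(m,j) | ~G(m))) & (exists l. ~G(l)) & (exists n. exists q. (~H(n,n) & G(q)))
Pull the quantifiers to the front (each side's bound variable is not free in the other side):
  exists m. forall j. exists l. exists n. exists q. ((~H(m,j) | ~G(m)) & ~G(l) & ~H(n,n) & G(q))

exists m. forall j. exists l. exists n. exists q. ((~H(m,j) | ~G(m)) & ~G(l) & ~H(n,n) & G(q))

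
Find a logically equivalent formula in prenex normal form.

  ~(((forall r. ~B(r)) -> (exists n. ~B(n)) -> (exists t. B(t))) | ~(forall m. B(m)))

First replace A → B with ¬A ∨ B.
  ~(~(forall r. ~B(r)) | ~(exists n. ~B(n)) | (exists t. B(t)) | ~(forall m. B(m)))
Move each ¬ inward, flipping quantifiers it crosses:
  (forall r. ~B(r)) & (exists n. ~B(n)) & (forall t. ~B(t)) & (forall m. B(m))
Extract every quantifier outward, since the variables are now distinct and don't occur free across branches:
  forall r. exists n. forall t. forall m. (~B(r) & ~B(n) & ~B(t) & B(m))

forall r. exists n. forall t. forall m. (~B(r) & ~B(n) & ~B(t) & B(m))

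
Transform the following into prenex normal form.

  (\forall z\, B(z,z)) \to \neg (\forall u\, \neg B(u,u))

\exists z\, \exists u\, (\neg B(z,z) \lor B(u,u))

Rewrite implications/biconditionals: A → B as ¬A ∨ B.
  \neg (\forall z\, B(z,z)) \lor \neg (\forall u\, \neg B(u,u))
Push ¬ through the quantifiers and connectives to reach negation normal form:
  (\exists z\, \neg B(z,z)) \lor (\exists u\, B(u,u))
All bound variables are already distinct, so no renaming is needed.
Pull the quantifiers to the front (each side's bound variable is not free in the other side):
  \exists z\, \exists u\, (\neg B(z,z) \lor B(u,u))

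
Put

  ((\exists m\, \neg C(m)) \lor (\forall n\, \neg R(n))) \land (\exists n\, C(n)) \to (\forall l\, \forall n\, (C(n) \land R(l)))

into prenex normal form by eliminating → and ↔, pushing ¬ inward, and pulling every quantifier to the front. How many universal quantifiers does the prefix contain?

Eliminate → and ↔ using ¬ and ∨.
  \neg (((\exists m\, \neg C(m)) \lor (\forall n\, \neg R(n))) \land (\exists n\, C(n))) \lor (\forall l\, \forall n\, (C(n) \land R(l)))
Move each ¬ inward, flipping quantifiers it crosses:
  (\forall m\, C(m)) \land (\exists n\, R(n)) \lor (\forall n\, \neg C(n)) \lor (\forall l\, \forall n\, (C(n) \land R(l)))
Give each quantifier a distinct variable: n↦z1, n↦a.
  (\forall m\, C(m)) \land (\exists n\, R(n)) \lor (\forall z1\, \neg C(z1)) \lor (\forall l\, \forall a\, (C(a) \land R(l)))
Finally move all quantifiers to the prefix:
  \forall m\, \exists n\, \forall z1\, \forall l\, \forall a\, (C(m) \land R(n) \lor \neg C(z1) \lor C(a) \land R(l))
The prefix is \forall m \exists n \forall z1 \forall l \forall a: 4 universal, 1 existential.

4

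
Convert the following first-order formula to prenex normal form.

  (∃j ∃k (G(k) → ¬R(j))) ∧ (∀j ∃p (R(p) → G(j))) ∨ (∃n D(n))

Eliminate → and ↔ using ¬ and ∨.
  (∃j ∃k (¬G(k) ∨ ¬R(j))) ∧ (∀j ∃p (¬R(p) ∨ G(j))) ∨ (∃n D(n))
Rename bound variables to avoid capture: j↦u.
  (∃j ∃k (¬G(k) ∨ ¬R(j))) ∧ (∀u ∃p (¬R(p) ∨ G(u))) ∨ (∃n D(n))
Extract every quantifier outward, since the variables are now distinct and don't occur free across branches:
  ∃j ∃k ∀u ∃p ∃n ((¬G(k) ∨ ¬R(j)) ∧ (¬R(p) ∨ G(u)) ∨ D(n))

∃j ∃k ∀u ∃p ∃n ((¬G(k) ∨ ¬R(j)) ∧ (¬R(p) ∨ G(u)) ∨ D(n))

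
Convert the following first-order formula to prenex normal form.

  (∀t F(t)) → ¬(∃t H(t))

∃t ∀u1 (¬F(t) ∨ ¬H(u1))

Eliminate → and ↔ using ¬ and ∨.
  ¬(∀t F(t)) ∨ ¬(∃t H(t))
Push ¬ through the quantifiers and connectives to reach negation normal form:
  (∃t ¬F(t)) ∨ (∀t ¬H(t))
Standardize variables apart so no two quantifiers bind the same name: t↦u1.
  (∃t ¬F(t)) ∨ (∀u1 ¬H(u1))
Finally move all quantifiers to the prefix:
  ∃t ∀u1 (¬F(t) ∨ ¬H(u1))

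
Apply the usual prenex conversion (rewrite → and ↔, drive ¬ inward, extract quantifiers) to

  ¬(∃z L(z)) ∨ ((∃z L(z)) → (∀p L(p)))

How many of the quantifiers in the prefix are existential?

Eliminate → and ↔ using ¬ and ∨.
  ¬(∃z L(z)) ∨ ¬(∃z L(z)) ∨ (∀p L(p))
Push ¬ through the quantifiers and connectives to reach negation normal form:
  (∀z ¬L(z)) ∨ (∀z ¬L(z)) ∨ (∀p L(p))
Rename bound variables to avoid capture: z↦y.
  (∀z ¬L(z)) ∨ (∀y ¬L(y)) ∨ (∀p L(p))
Extract every quantifier outward, since the variables are now distinct and don't occur free across branches:
  ∀z ∀y ∀p (¬L(z) ∨ ¬L(y) ∨ L(p))
The prefix is ∀z ∀y ∀p: 3 universal, 0 existential.

0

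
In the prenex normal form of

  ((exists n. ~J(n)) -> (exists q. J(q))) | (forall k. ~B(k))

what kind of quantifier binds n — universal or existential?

universal

Eliminate → and ↔ using ¬ and ∨.
  ~(exists n. ~J(n)) | (exists q. J(q)) | (forall k. ~B(k))
Drive negations inward (¬∀x A ≡ ∃x ¬A, ¬∃x A ≡ ∀x ¬A, De Morgan for ∧/∨):
  (forall n. J(n)) | (exists q. J(q)) | (forall k. ~B(k))
Finally move all quantifiers to the prefix:
  forall n. exists q. forall k. (J(n) | J(q) | ~B(k))
The quantifier exists n sits under an odd number of negations (counting the antecedent side of each →), so it flips to forall n.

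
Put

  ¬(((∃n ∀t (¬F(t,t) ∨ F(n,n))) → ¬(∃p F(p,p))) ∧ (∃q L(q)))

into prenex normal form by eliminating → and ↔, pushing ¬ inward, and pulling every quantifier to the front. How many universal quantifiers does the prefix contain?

2

Rewrite implications/biconditionals: A → B as ¬A ∨ B.
  ¬((¬(∃n ∀t (¬F(t,t) ∨ F(n,n))) ∨ ¬(∃p F(p,p))) ∧ (∃q L(q)))
Drive negations inward (¬∀x A ≡ ∃x ¬A, ¬∃x A ≡ ∀x ¬A, De Morgan for ∧/∨):
  (∃n ∀t (¬F(t,t) ∨ F(n,n))) ∧ (∃p F(p,p)) ∨ (∀q ¬L(q))
Extract every quantifier outward, since the variables are now distinct and don't occur free across branches:
  ∃n ∀t ∃p ∀q ((¬F(t,t) ∨ F(n,n)) ∧ F(p,p) ∨ ¬L(q))
The prefix is ∃n ∀t ∃p ∀q: 2 universal, 2 existential.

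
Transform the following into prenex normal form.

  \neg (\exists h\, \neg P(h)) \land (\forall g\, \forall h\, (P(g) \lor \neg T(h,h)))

\forall h\, \forall g\, \forall z\, (P(h) \land (P(g) \lor \neg T(z,z)))

Move each ¬ inward, flipping quantifiers it crosses:
  (\forall h\, P(h)) \land (\forall g\, \forall h\, (P(g) \lor \neg T(h,h)))
Rename bound variables to avoid capture: h↦z.
  (\forall h\, P(h)) \land (\forall g\, \forall z\, (P(g) \lor \neg T(z,z)))
Finally move all quantifiers to the prefix:
  \forall h\, \forall g\, \forall z\, (P(h) \land (P(g) \lor \neg T(z,z)))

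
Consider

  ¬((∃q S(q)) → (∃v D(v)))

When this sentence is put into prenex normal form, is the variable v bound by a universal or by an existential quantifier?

universal

Eliminate → and ↔ using ¬ and ∨.
  ¬(¬(∃q S(q)) ∨ (∃v D(v)))
Push ¬ through the quantifiers and connectives to reach negation normal form:
  (∃q S(q)) ∧ (∀v ¬D(v))
All bound variables are already distinct, so no renaming is needed.
Extract every quantifier outward, since the variables are now distinct and don't occur free across branches:
  ∃q ∀v (S(q) ∧ ¬D(v))
The quantifier ∃v sits under an odd number of negations (counting the antecedent side of each →), so it flips to ∀v.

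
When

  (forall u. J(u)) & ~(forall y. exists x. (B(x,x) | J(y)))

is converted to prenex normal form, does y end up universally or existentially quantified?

Move each ¬ inward, flipping quantifiers it crosses:
  (forall u. J(u)) & (exists y. forall x. (~B(x,x) & ~J(y)))
Finally move all quantifiers to the prefix:
  forall u. exists y. forall x. (J(u) & ~B(x,x) & ~J(y))
The quantifier forall y sits under an odd number of negations, so it flips to exists y.

existential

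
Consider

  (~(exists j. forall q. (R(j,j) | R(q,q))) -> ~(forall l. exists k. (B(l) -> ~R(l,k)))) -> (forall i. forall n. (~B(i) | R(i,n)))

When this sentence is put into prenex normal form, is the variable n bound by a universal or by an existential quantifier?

universal

Eliminate → and ↔ using ¬ and ∨.
  ~(~~(exists j. forall q. (R(j,j) | R(q,q))) | ~(forall l. exists k. (~B(l) | ~R(l,k)))) | (forall i. forall n. (~B(i) | R(i,n)))
Push ¬ through the quantifiers and connectives to reach negation normal form:
  (forall j. exists q. (~R(j,j) & ~R(q,q))) & (forall l. exists k. (~B(l) | ~R(l,k))) | (forall i. forall n. (~B(i) | R(i,n)))
Pull the quantifiers to the front (each side's bound variable is not free in the other side):
  forall j. exists q. forall l. exists k. forall i. forall n. (~R(j,j) & ~R(q,q) & (~B(l) | ~R(l,k)) | ~B(i) | R(i,n))
The quantifier forall n sits under an even number of negations (counting the antecedent side of each →), so it remains universal.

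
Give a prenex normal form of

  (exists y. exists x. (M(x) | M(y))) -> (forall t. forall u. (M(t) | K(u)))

forall y. forall x. forall t. forall u. (~M(x) & ~M(y) | M(t) | K(u))

First replace A → B with ¬A ∨ B.
  ~(exists y. exists x. (M(x) | M(y))) | (forall t. forall u. (M(t) | K(u)))
Drive negations inward (¬∀x A ≡ ∃x ¬A, ¬∃x A ≡ ∀x ¬A, De Morgan for ∧/∨):
  (forall y. forall x. (~M(x) & ~M(y))) | (forall t. forall u. (M(t) | K(u)))
All bound variables are already distinct, so no renaming is needed.
Pull the quantifiers to the front (each side's bound variable is not free in the other side):
  forall y. forall x. forall t. forall u. (~M(x) & ~M(y) | M(t) | K(u))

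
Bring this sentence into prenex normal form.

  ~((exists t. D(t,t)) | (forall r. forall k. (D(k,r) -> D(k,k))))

First replace A → B with ¬A ∨ B.
  ~((exists t. D(t,t)) | (forall r. forall k. (~D(k,r) | D(k,k))))
Move each ¬ inward, flipping quantifiers it crosses:
  (forall t. ~D(t,t)) & (exists r. exists k. (D(k,r) & ~D(k,k)))
All bound variables are already distinct, so no renaming is needed.
Extract every quantifier outward, since the variables are now distinct and don't occur free across branches:
  forall t. exists r. exists k. (~D(t,t) & D(k,r) & ~D(k,k))

forall t. exists r. exists k. (~D(t,t) & D(k,r) & ~D(k,k))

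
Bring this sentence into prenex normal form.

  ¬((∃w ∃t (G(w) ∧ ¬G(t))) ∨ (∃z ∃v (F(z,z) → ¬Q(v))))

Eliminate → and ↔ using ¬ and ∨.
  ¬((∃w ∃t (G(w) ∧ ¬G(t))) ∨ (∃z ∃v (¬F(z,z) ∨ ¬Q(v))))
Move each ¬ inward, flipping quantifiers it crosses:
  (∀w ∀t (¬G(w) ∨ G(t))) ∧ (∀z ∀v (F(z,z) ∧ Q(v)))
All bound variables are already distinct, so no renaming is needed.
Pull the quantifiers to the front (each side's bound variable is not free in the other side):
  ∀w ∀t ∀z ∀v ((¬G(w) ∨ G(t)) ∧ F(z,z) ∧ Q(v))

∀w ∀t ∀z ∀v ((¬G(w) ∨ G(t)) ∧ F(z,z) ∧ Q(v))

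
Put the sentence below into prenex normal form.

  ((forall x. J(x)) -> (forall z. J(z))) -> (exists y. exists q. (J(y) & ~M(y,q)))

forall x. exists z. exists y. exists q. (J(x) & ~J(z) | J(y) & ~M(y,q))

Eliminate → and ↔ using ¬ and ∨.
  ~(~(forall x. J(x)) | (forall z. J(z))) | (exists y. exists q. (J(y) & ~M(y,q)))
Move each ¬ inward, flipping quantifiers it crosses:
  (forall x. J(x)) & (exists z. ~J(z)) | (exists y. exists q. (J(y) & ~M(y,q)))
All bound variables are already distinct, so no renaming is needed.
Finally move all quantifiers to the prefix:
  forall x. exists z. exists y. exists q. (J(x) & ~J(z) | J(y) & ~M(y,q))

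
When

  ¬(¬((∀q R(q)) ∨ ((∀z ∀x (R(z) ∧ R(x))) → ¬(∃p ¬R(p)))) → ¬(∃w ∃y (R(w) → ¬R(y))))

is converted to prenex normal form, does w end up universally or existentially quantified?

existential

Rewrite implications/biconditionals: A → B as ¬A ∨ B.
  ¬(¬¬((∀q R(q)) ∨ ¬(∀z ∀x (R(z) ∧ R(x))) ∨ ¬(∃p ¬R(p))) ∨ ¬(∃w ∃y (¬R(w) ∨ ¬R(y))))
Push ¬ through the quantifiers and connectives to reach negation normal form:
  (∃q ¬R(q)) ∧ (∀z ∀x (R(z) ∧ R(x))) ∧ (∃p ¬R(p)) ∧ (∃w ∃y (¬R(w) ∨ ¬R(y)))
All bound variables are already distinct, so no renaming is needed.
Pull the quantifiers to the front (each side's bound variable is not free in the other side):
  ∃q ∀z ∀x ∃p ∃w ∃y (¬R(q) ∧ R(z) ∧ R(x) ∧ ¬R(p) ∧ (¬R(w) ∨ ¬R(y)))
The quantifier ∃w sits under an even number of negations (counting the antecedent side of each →), so it remains existential.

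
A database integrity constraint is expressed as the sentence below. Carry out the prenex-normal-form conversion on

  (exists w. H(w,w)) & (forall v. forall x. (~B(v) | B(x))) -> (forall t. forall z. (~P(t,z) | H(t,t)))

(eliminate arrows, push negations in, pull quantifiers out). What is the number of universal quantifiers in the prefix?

Rewrite implications/biconditionals: A → B as ¬A ∨ B.
  ~((exists w. H(w,w)) & (forall v. forall x. (~B(v) | B(x)))) | (forall t. forall z. (~P(t,z) | H(t,t)))
Drive negations inward (¬∀x A ≡ ∃x ¬A, ¬∃x A ≡ ∀x ¬A, De Morgan for ∧/∨):
  (forall w. ~H(w,w)) | (exists v. exists x. (B(v) & ~B(x))) | (forall t. forall z. (~P(t,z) | H(t,t)))
Pull the quantifiers to the front (each side's bound variable is not free in the other side):
  forall w. exists v. exists x. forall t. forall z. (~H(w,w) | B(v) & ~B(x) | ~P(t,z) | H(t,t))
The prefix is forall w exists v exists x forall t forall z: 3 universal, 2 existential.

3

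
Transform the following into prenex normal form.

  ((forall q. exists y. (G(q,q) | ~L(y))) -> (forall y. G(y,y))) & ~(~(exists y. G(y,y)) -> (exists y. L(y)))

First replace A → B with ¬A ∨ B.
  (~(forall q. exists y. (G(q,q) | ~L(y))) | (forall y. G(y,y))) & ~(~~(exists y. G(y,y)) | (exists y. L(y)))
Push ¬ through the quantifiers and connectives to reach negation normal form:
  ((exists q. forall y. (~G(q,q) & L(y))) | (forall y. G(y,y))) & (forall y. ~G(y,y)) & (forall y. ~L(y))
Give each quantifier a distinct variable: y↦a, y↦v, y↦c.
  ((exists q. forall y. (~G(q,q) & L(y))) | (forall a. G(a,a))) & (forall v. ~G(v,v)) & (forall c. ~L(c))
Pull the quantifiers to the front (each side's bound variable is not free in the other side):
  exists q. forall y. forall a. forall v. forall c. ((~G(q,q) & L(y) | G(a,a)) & ~G(v,v) & ~L(c))

exists q. forall y. forall a. forall v. forall c. ((~G(q,q) & L(y) | G(a,a)) & ~G(v,v) & ~L(c))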